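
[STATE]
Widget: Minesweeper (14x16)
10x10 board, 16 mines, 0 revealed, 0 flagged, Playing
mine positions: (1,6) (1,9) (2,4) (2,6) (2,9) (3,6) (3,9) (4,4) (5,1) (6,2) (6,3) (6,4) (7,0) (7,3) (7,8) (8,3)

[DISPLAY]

■■■■■■■■■■    
■■■■■■■■■■    
■■■■■■■■■■    
■■■■■■■■■■    
■■■■■■■■■■    
■■■■■■■■■■    
■■■■■■■■■■    
■■■■■■■■■■    
■■■■■■■■■■    
■■■■■■■■■■    
              
              
              
              
              
              


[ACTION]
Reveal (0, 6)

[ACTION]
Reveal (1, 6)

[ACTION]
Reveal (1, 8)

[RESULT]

■■■■■■1■■■    
■■■■■■✹■■✹    
■■■■✹■✹■■✹    
■■■■■■✹■■✹    
■■■■✹■■■■■    
■✹■■■■■■■■    
■■✹✹✹■■■■■    
✹■■✹■■■■✹■    
■■■✹■■■■■■    
■■■■■■■■■■    
              
              
              
              
              
              


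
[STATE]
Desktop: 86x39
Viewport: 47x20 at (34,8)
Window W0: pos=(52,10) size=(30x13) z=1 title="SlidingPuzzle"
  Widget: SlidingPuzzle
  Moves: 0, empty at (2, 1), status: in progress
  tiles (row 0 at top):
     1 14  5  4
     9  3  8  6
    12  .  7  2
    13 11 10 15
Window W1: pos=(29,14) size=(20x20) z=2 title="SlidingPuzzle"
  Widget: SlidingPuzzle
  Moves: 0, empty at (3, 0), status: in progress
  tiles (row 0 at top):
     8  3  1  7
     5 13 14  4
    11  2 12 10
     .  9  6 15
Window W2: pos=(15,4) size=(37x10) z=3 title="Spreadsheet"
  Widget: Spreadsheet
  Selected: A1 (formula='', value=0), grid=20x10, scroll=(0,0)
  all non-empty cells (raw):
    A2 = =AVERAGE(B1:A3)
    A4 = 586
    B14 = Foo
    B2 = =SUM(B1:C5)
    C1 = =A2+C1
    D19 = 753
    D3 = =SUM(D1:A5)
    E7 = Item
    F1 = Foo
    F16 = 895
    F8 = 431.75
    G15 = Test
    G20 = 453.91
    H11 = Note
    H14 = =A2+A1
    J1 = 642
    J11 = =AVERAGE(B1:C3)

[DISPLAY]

     C       D   ┃                             
-----------------┃                             
 0#CIRC!         ┃┏━━━━━━━━━━━━━━━━━━━━━━━━━━━━
         0       ┃┃ SlidingPuzzle              
 0       0#CIRC! ┃┠────────────────────────────
━━━━━━━━━━━━━━━━━┛┃┌────┬────┬────┬────┐       
━━━━━━━━━━━━━━┓   ┃│  1 │ 14 │  5 │  4 │       
dingPuzzle    ┃   ┃├────┼────┼────┼────┤       
──────────────┨   ┃│  9 │  3 │  8 │  6 │       
─┬────┬────┬──┃   ┃├────┼────┼────┼────┤       
 │  3 │  1 │  ┃   ┃│ 12 │    │  7 │  2 │       
─┼────┼────┼──┃   ┃├────┼────┼────┼────┤       
 │ 13 │ 14 │  ┃   ┃│ 13 │ 11 │ 10 │ 15 │       
─┼────┼────┼──┃   ┃└────┴────┴────┴────┘       
 │  2 │ 12 │ 1┃   ┗━━━━━━━━━━━━━━━━━━━━━━━━━━━━
─┼────┼────┼──┃                                
 │  9 │  6 │ 1┃                                
─┴────┴────┴──┃                                
s: 0          ┃                                
              ┃                                


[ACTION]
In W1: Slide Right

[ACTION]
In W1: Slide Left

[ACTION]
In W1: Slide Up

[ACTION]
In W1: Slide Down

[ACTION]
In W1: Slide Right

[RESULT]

     C       D   ┃                             
-----------------┃                             
 0#CIRC!         ┃┏━━━━━━━━━━━━━━━━━━━━━━━━━━━━
         0       ┃┃ SlidingPuzzle              
 0       0#CIRC! ┃┠────────────────────────────
━━━━━━━━━━━━━━━━━┛┃┌────┬────┬────┬────┐       
━━━━━━━━━━━━━━┓   ┃│  1 │ 14 │  5 │  4 │       
dingPuzzle    ┃   ┃├────┼────┼────┼────┤       
──────────────┨   ┃│  9 │  3 │  8 │  6 │       
─┬────┬────┬──┃   ┃├────┼────┼────┼────┤       
 │  3 │  1 │  ┃   ┃│ 12 │    │  7 │  2 │       
─┼────┼────┼──┃   ┃├────┼────┼────┼────┤       
 │ 13 │ 14 │  ┃   ┃│ 13 │ 11 │ 10 │ 15 │       
─┼────┼────┼──┃   ┃└────┴────┴────┴────┘       
 │ 11 │ 12 │ 1┃   ┗━━━━━━━━━━━━━━━━━━━━━━━━━━━━
─┼────┼────┼──┃                                
 │  2 │  6 │ 1┃                                
─┴────┴────┴──┃                                
s: 3          ┃                                
              ┃                                


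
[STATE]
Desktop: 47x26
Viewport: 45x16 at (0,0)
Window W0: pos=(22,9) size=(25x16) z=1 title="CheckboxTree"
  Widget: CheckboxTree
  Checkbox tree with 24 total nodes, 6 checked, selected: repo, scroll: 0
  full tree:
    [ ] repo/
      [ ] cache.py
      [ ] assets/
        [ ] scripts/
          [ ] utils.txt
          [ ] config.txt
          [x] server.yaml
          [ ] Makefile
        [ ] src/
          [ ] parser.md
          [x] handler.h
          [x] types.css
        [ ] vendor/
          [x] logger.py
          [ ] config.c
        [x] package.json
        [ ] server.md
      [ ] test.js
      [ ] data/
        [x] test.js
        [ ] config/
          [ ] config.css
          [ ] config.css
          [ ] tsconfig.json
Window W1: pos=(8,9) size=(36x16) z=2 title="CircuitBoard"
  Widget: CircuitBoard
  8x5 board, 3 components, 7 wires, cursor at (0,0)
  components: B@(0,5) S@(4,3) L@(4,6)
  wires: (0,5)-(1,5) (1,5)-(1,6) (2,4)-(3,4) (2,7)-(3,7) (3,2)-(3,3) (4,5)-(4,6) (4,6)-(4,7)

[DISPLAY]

                                             
                                             
                                             
                                             
                                             
                                             
                                             
                                             
                                             
        ┏━━━━━━━━━━━━━━━━━━━━━━━━━━━━━━━━━━┓━
        ┃ CircuitBoard                     ┃ 
        ┠──────────────────────────────────┨─
        ┃   0 1 2 3 4 5 6 7                ┃ 
        ┃0  [.]                  B         ┃ 
        ┃                        │         ┃ 
        ┃1                       · ─ ·     ┃ 


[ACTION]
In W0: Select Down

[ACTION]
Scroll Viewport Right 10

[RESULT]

                                             
                                             
                                             
                                             
                                             
                                             
                                             
                                             
                                             
      ┏━━━━━━━━━━━━━━━━━━━━━━━━━━━━━━━━━━┓━━┓
      ┃ CircuitBoard                     ┃  ┃
      ┠──────────────────────────────────┨──┨
      ┃   0 1 2 3 4 5 6 7                ┃  ┃
      ┃0  [.]                  B         ┃  ┃
      ┃                        │         ┃  ┃
      ┃1                       · ─ ·     ┃  ┃


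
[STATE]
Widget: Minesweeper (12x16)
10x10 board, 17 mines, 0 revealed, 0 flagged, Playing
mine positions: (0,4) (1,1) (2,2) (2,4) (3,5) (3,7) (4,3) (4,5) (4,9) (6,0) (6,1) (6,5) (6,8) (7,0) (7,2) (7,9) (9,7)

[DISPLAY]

■■■■■■■■■■  
■■■■■■■■■■  
■■■■■■■■■■  
■■■■■■■■■■  
■■■■■■■■■■  
■■■■■■■■■■  
■■■■■■■■■■  
■■■■■■■■■■  
■■■■■■■■■■  
■■■■■■■■■■  
            
            
            
            
            
            


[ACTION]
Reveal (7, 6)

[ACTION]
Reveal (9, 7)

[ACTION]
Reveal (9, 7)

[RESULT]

■■■■✹■■■■■  
■✹■■■■■■■■  
■■✹■✹■■■■■  
■■■■■✹■✹■■  
■■■✹■✹■■■✹  
■■■■■■■■■■  
✹✹■■■✹■■✹■  
✹■✹■■■1■■✹  
■■■■■■■■■■  
■■■■■■■✹■■  
            
            
            
            
            
            


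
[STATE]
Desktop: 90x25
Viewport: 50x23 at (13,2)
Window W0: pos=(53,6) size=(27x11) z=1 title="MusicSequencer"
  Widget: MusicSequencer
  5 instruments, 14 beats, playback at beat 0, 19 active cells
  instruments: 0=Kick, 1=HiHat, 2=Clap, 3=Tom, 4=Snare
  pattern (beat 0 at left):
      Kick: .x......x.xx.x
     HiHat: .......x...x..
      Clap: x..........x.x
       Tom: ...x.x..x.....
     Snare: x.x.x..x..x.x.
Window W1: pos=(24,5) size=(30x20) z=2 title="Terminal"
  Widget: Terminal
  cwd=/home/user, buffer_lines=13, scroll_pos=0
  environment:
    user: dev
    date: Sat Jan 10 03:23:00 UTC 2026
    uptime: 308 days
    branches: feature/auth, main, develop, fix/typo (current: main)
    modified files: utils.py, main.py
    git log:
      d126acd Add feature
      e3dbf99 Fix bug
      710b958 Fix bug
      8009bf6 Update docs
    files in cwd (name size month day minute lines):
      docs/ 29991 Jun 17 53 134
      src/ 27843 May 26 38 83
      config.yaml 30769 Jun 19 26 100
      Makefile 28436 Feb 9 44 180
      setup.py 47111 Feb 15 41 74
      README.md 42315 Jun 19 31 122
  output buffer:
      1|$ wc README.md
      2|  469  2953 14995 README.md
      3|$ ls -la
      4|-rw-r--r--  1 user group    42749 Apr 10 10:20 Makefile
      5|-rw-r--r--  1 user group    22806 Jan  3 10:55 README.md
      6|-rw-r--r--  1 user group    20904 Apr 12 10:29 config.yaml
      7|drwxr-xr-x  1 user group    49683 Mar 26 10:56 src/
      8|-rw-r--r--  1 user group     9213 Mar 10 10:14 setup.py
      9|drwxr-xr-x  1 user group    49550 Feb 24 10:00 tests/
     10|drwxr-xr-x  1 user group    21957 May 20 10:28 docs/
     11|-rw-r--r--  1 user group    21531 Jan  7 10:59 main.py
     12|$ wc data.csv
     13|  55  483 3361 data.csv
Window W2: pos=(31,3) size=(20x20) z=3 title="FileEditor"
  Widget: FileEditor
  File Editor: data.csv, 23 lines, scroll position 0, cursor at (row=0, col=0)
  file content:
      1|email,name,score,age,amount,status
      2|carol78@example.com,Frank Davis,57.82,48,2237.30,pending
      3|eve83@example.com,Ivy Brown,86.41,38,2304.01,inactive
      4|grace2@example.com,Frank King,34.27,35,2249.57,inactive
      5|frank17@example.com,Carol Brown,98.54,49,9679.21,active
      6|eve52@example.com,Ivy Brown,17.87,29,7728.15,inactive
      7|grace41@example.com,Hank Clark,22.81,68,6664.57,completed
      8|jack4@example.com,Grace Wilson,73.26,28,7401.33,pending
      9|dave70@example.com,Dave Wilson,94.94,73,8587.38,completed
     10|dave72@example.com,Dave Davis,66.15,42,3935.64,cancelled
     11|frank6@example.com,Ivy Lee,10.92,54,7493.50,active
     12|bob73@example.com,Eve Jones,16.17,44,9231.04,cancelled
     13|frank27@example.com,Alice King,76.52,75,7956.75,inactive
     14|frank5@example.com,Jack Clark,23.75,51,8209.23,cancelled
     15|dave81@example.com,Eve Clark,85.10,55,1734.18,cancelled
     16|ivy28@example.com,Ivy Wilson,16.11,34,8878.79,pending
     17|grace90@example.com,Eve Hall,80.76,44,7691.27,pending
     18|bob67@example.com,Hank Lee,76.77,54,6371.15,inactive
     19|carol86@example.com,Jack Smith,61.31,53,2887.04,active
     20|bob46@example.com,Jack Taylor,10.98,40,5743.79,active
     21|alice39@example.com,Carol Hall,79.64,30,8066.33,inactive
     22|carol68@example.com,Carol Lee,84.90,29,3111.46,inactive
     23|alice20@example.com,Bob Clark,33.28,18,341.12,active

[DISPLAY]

                                                  
                  ┏━━━━━━━━━━━━━━━━━━┓            
                  ┃ FileEditor       ┃            
           ┏━━━━━━┠──────────────────┨━━┓         
           ┃ Termi┃█mail,name,score,▲┃  ┃━━━━━━━━━
           ┠──────┃carol78@example.c█┃──┨ MusicSeq
           ┃$ wc R┃eve83@example.com░┃  ┃─────────
           ┃  469 ┃grace2@example.co░┃d ┃      ▼12
           ┃$ ls -┃frank17@example.c░┃  ┃  Kick·█·
           ┃-rw-r-┃eve52@example.com░┃  ┃ HiHat···
           ┃-rw-r-┃grace41@example.c░┃  ┃  Clap█··
           ┃-rw-r-┃jack4@example.com░┃  ┃   Tom···
           ┃drwxr-┃dave70@example.co░┃  ┃ Snare█·█
           ┃-rw-r-┃dave72@example.co░┃  ┃         
           ┃drwxr-┃frank6@example.co░┃  ┃━━━━━━━━━
           ┃drwxr-┃bob73@example.com░┃  ┃         
           ┃-rw-r-┃frank27@example.c░┃  ┃         
           ┃$ wc d┃frank5@example.co░┃  ┃         
           ┃  55  ┃dave81@example.co░┃  ┃         
           ┃$ █   ┃ivy28@example.com▼┃  ┃         
           ┃      ┗━━━━━━━━━━━━━━━━━━┛  ┃         
           ┃                            ┃         
           ┗━━━━━━━━━━━━━━━━━━━━━━━━━━━━┛         


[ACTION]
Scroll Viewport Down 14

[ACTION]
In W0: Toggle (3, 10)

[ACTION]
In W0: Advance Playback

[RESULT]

                                                  
                  ┏━━━━━━━━━━━━━━━━━━┓            
                  ┃ FileEditor       ┃            
           ┏━━━━━━┠──────────────────┨━━┓         
           ┃ Termi┃█mail,name,score,▲┃  ┃━━━━━━━━━
           ┠──────┃carol78@example.c█┃──┨ MusicSeq
           ┃$ wc R┃eve83@example.com░┃  ┃─────────
           ┃  469 ┃grace2@example.co░┃d ┃      0▼2
           ┃$ ls -┃frank17@example.c░┃  ┃  Kick·█·
           ┃-rw-r-┃eve52@example.com░┃  ┃ HiHat···
           ┃-rw-r-┃grace41@example.c░┃  ┃  Clap█··
           ┃-rw-r-┃jack4@example.com░┃  ┃   Tom···
           ┃drwxr-┃dave70@example.co░┃  ┃ Snare█·█
           ┃-rw-r-┃dave72@example.co░┃  ┃         
           ┃drwxr-┃frank6@example.co░┃  ┃━━━━━━━━━
           ┃drwxr-┃bob73@example.com░┃  ┃         
           ┃-rw-r-┃frank27@example.c░┃  ┃         
           ┃$ wc d┃frank5@example.co░┃  ┃         
           ┃  55  ┃dave81@example.co░┃  ┃         
           ┃$ █   ┃ivy28@example.com▼┃  ┃         
           ┃      ┗━━━━━━━━━━━━━━━━━━┛  ┃         
           ┃                            ┃         
           ┗━━━━━━━━━━━━━━━━━━━━━━━━━━━━┛         


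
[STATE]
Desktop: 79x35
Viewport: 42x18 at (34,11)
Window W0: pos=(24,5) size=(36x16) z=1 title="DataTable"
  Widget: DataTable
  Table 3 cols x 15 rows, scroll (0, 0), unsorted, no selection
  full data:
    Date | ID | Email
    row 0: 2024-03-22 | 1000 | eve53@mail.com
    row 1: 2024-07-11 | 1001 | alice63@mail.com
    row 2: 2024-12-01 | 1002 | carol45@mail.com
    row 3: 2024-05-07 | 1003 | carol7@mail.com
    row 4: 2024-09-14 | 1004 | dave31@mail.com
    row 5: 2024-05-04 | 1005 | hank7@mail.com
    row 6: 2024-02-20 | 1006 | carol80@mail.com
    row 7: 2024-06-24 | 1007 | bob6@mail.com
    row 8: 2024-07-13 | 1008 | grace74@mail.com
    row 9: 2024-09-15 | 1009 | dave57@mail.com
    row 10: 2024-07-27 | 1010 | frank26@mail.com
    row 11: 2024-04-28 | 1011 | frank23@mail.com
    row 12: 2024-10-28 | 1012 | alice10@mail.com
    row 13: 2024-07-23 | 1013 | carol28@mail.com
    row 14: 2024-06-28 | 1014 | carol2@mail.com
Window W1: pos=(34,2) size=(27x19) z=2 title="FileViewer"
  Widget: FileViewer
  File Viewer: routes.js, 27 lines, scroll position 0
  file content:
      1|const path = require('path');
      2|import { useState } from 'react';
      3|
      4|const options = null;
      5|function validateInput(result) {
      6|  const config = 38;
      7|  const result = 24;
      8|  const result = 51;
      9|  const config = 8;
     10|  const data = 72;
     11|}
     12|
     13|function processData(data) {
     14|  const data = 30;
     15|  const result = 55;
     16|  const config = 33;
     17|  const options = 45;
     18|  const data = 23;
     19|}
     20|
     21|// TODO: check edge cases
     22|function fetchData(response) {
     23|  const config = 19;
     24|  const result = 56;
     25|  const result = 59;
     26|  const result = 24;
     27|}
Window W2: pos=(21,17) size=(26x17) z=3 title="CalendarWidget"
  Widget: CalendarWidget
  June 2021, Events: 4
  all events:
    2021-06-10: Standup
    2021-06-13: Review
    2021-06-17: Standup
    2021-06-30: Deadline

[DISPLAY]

┃  const result = 24;    ░┃               
┃  const result = 51;    ░┃               
┃  const config = 8;     ░┃               
┃  const data = 72;      ░┃               
┃}                       ░┃               
┃                        ░┃               
━━━━━━━━━━━━┓cessData(dat░┃               
get         ┃ = 30;      ░┃               
────────────┨lt = 55;    ▼┃               
2021        ┃━━━━━━━━━━━━━┛               
Fr Sa Su    ┃                             
 4  5  6    ┃                             
 11 12 13*  ┃                             
 18 19 20   ┃                             
25 26 27    ┃                             
            ┃                             
            ┃                             
            ┃                             


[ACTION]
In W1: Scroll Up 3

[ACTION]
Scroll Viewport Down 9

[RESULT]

━━━━━━━━━━━━┓cessData(dat░┃               
get         ┃ = 30;      ░┃               
────────────┨lt = 55;    ▼┃               
2021        ┃━━━━━━━━━━━━━┛               
Fr Sa Su    ┃                             
 4  5  6    ┃                             
 11 12 13*  ┃                             
 18 19 20   ┃                             
25 26 27    ┃                             
            ┃                             
            ┃                             
            ┃                             
            ┃                             
            ┃                             
            ┃                             
            ┃                             
━━━━━━━━━━━━┛                             
                                          


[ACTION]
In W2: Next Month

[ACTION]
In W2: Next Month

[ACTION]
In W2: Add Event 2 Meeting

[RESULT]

━━━━━━━━━━━━┓cessData(dat░┃               
get         ┃ = 30;      ░┃               
────────────┨lt = 55;    ▼┃               
 2021       ┃━━━━━━━━━━━━━┛               
Fr Sa Su    ┃                             
       1    ┃                             
  6  7  8   ┃                             
13 14 15    ┃                             
20 21 22    ┃                             
27 28 29    ┃                             
            ┃                             
            ┃                             
            ┃                             
            ┃                             
            ┃                             
            ┃                             
━━━━━━━━━━━━┛                             
                                          


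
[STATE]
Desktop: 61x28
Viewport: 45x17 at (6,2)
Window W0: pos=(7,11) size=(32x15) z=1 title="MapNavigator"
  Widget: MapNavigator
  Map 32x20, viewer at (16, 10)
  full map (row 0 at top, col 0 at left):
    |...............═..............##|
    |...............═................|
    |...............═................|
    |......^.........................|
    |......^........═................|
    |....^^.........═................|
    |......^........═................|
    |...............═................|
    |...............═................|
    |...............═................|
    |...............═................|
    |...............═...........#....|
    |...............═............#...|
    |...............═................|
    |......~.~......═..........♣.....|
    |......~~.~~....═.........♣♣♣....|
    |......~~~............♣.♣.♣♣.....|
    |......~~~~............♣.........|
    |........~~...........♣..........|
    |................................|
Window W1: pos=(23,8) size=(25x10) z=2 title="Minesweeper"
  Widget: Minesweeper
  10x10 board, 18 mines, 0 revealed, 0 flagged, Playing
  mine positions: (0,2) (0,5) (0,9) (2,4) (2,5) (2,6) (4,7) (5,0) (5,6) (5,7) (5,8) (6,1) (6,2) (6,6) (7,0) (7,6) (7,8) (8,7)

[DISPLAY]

                                             
                                             
                                             
                                             
                                             
                                             
                 ┏━━━━━━━━━━━━━━━━━━━━━━━┓   
                 ┃ Minesweeper           ┃   
                 ┠───────────────────────┨   
 ┏━━━━━━━━━━━━━━━┃■■■■■■■■■■             ┃   
 ┃ MapNavigator  ┃■■■■■■■■■■             ┃   
 ┠───────────────┃■■■■■■■■■■             ┃   
 ┃...^^.........═┃■■■■■■■■■■             ┃   
 ┃.....^........═┃■■■■■■■■■■             ┃   
 ┃..............═┃■■■■■■■■■■             ┃   
 ┃..............═┗━━━━━━━━━━━━━━━━━━━━━━━┛   
 ┃..............═...............┃            


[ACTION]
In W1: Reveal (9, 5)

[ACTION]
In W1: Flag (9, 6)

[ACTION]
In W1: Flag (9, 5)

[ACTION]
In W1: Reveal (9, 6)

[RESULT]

                                             
                                             
                                             
                                             
                                             
                                             
                 ┏━━━━━━━━━━━━━━━━━━━━━━━┓   
                 ┃ Minesweeper           ┃   
                 ┠───────────────────────┨   
 ┏━━━━━━━━━━━━━━━┃ 1■■■■■■■■             ┃   
 ┃ MapNavigator  ┃ 112■■■■■■             ┃   
 ┠───────────────┃   1■■■■■■             ┃   
 ┃...^^.........═┃   123■■■■             ┃   
 ┃.....^........═┃11   1■■■■             ┃   
 ┃..............═┃■321 2■■■■             ┃   
 ┃..............═┗━━━━━━━━━━━━━━━━━━━━━━━┛   
 ┃..............═...............┃            


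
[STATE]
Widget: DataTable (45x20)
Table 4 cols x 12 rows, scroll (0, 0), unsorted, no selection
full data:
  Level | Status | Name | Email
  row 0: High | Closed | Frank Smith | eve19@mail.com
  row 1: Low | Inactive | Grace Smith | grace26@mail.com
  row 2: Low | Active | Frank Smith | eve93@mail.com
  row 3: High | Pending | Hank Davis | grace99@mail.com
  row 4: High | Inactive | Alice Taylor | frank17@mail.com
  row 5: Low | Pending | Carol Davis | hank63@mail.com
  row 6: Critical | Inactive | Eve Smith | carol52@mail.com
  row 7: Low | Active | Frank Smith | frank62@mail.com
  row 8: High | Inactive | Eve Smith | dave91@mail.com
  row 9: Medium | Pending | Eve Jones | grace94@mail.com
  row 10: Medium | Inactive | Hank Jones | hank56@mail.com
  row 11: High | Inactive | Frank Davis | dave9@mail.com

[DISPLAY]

Level   │Status  │Name        │Email         
────────┼────────┼────────────┼──────────────
High    │Closed  │Frank Smith │eve19@mail.com
Low     │Inactive│Grace Smith │grace26@mail.c
Low     │Active  │Frank Smith │eve93@mail.com
High    │Pending │Hank Davis  │grace99@mail.c
High    │Inactive│Alice Taylor│frank17@mail.c
Low     │Pending │Carol Davis │hank63@mail.co
Critical│Inactive│Eve Smith   │carol52@mail.c
Low     │Active  │Frank Smith │frank62@mail.c
High    │Inactive│Eve Smith   │dave91@mail.co
Medium  │Pending │Eve Jones   │grace94@mail.c
Medium  │Inactive│Hank Jones  │hank56@mail.co
High    │Inactive│Frank Davis │dave9@mail.com
                                             
                                             
                                             
                                             
                                             
                                             


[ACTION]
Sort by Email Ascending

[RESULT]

Level   │Status  │Name        │Email         
────────┼────────┼────────────┼──────────────
Critical│Inactive│Eve Smith   │carol52@mail.c
High    │Inactive│Eve Smith   │dave91@mail.co
High    │Inactive│Frank Davis │dave9@mail.com
High    │Closed  │Frank Smith │eve19@mail.com
Low     │Active  │Frank Smith │eve93@mail.com
High    │Inactive│Alice Taylor│frank17@mail.c
Low     │Active  │Frank Smith │frank62@mail.c
Low     │Inactive│Grace Smith │grace26@mail.c
Medium  │Pending │Eve Jones   │grace94@mail.c
High    │Pending │Hank Davis  │grace99@mail.c
Medium  │Inactive│Hank Jones  │hank56@mail.co
Low     │Pending │Carol Davis │hank63@mail.co
                                             
                                             
                                             
                                             
                                             
                                             


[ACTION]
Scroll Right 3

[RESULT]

vel   │Status  │Name        │Email          ▲
──────┼────────┼────────────┼────────────────
itical│Inactive│Eve Smith   │carol52@mail.com
gh    │Inactive│Eve Smith   │dave91@mail.com 
gh    │Inactive│Frank Davis │dave9@mail.com  
gh    │Closed  │Frank Smith │eve19@mail.com  
w     │Active  │Frank Smith │eve93@mail.com  
gh    │Inactive│Alice Taylor│frank17@mail.com
w     │Active  │Frank Smith │frank62@mail.com
w     │Inactive│Grace Smith │grace26@mail.com
dium  │Pending │Eve Jones   │grace94@mail.com
gh    │Pending │Hank Davis  │grace99@mail.com
dium  │Inactive│Hank Jones  │hank56@mail.com 
w     │Pending │Carol Davis │hank63@mail.com 
                                             
                                             
                                             
                                             
                                             
                                             


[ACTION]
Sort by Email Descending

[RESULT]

vel   │Status  │Name        │Email          ▼
──────┼────────┼────────────┼────────────────
w     │Pending │Carol Davis │hank63@mail.com 
dium  │Inactive│Hank Jones  │hank56@mail.com 
gh    │Pending │Hank Davis  │grace99@mail.com
dium  │Pending │Eve Jones   │grace94@mail.com
w     │Inactive│Grace Smith │grace26@mail.com
w     │Active  │Frank Smith │frank62@mail.com
gh    │Inactive│Alice Taylor│frank17@mail.com
w     │Active  │Frank Smith │eve93@mail.com  
gh    │Closed  │Frank Smith │eve19@mail.com  
gh    │Inactive│Frank Davis │dave9@mail.com  
gh    │Inactive│Eve Smith   │dave91@mail.com 
itical│Inactive│Eve Smith   │carol52@mail.com
                                             
                                             
                                             
                                             
                                             
                                             


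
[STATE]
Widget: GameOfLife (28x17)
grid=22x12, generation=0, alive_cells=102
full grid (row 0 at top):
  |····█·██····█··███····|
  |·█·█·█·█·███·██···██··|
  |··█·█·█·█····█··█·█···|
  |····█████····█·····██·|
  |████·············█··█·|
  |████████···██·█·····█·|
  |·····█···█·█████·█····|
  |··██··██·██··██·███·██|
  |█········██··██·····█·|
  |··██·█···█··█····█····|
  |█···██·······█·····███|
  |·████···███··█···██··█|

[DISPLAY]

Gen: 0                      
····█·██····█··███····      
·█·█·█·█·███·██···██··      
··█·█·█·█····█··█·█···      
····█████····█·····██·      
████·············█··█·      
████████···██·█·····█·      
·····█···█·█████·█····      
··██··██·██··██·███·██      
█········██··██·····█·      
··██·█···█··█····█····      
█···██·······█·····███      
·████···███··█···██··█      
                            
                            
                            
                            


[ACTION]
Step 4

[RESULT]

Gen: 4                      
········██··███····█··      
·██·····█··████····█··      
···█·······█··█·······      
········█·········███·      
·········██······█····      
·····██·██···████████·      
····█·█··███·████████·      
···██·█···············      
·········███···███····      
·█··██·██····███······      
·█····█████·····████··      
··█████████········█··      
                            
                            
                            
                            


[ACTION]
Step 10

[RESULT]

Gen: 14                     
··················█···      
······███·······██····      
·················██···      
··············█·······      
···█··········█·██····      
··█·██··█········██·█·      
·██·████·█··███··█··█·      
·███···█·█······██··█·      
·███···██··█·······█··      
·█··········█·█··██···      
███··········█········      
······················      
                            
                            
                            
                            


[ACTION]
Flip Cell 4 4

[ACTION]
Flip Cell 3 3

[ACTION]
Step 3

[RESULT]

Gen: 17                     
·······█··············      
·······█·········█····      
·······█·········███··      
··███·················      
·█··██·█··········█·█·      
█··█·██·██···████··██·      
·██··█····█·█········█      
·····██······██·····██      
·······███·█····█·····      
█·██·······█·█········      
···█········██········      
█·█···················      
                            
                            
                            
                            


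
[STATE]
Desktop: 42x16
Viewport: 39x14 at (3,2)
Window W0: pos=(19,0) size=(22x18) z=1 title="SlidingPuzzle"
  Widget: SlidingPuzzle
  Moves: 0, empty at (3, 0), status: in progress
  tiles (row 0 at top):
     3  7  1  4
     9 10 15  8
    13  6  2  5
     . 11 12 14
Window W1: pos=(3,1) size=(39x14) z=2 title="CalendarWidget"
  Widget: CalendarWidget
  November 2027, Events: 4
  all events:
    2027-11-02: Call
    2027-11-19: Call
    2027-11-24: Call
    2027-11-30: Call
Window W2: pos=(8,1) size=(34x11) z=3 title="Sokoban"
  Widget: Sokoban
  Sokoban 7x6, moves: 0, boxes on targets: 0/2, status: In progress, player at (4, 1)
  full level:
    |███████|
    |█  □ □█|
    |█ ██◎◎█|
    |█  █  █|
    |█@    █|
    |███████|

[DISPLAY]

┃ Cal┃ Sokoban                        ┃
┠────┠────────────────────────────────┨
┃    ┃███████                         ┃
┃Mo T┃█  □ □█                         ┃
┃ 1  ┃█ ██◎◎█                         ┃
┃ 8  ┃█  █  █                         ┃
┃15 1┃█@    █                         ┃
┃22 2┃███████                         ┃
┃29 3┃Moves: 0  0/2                   ┃
┃    ┗━━━━━━━━━━━━━━━━━━━━━━━━━━━━━━━━┛
┃                                     ┃
┃                                     ┃
┗━━━━━━━━━━━━━━━━━━━━━━━━━━━━━━━━━━━━━┛
                ┃                    ┃ 


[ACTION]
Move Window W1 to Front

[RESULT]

┃ CalendarWidget                      ┃
┠─────────────────────────────────────┨
┃            November 2027            ┃
┃Mo Tu We Th Fr Sa Su                 ┃
┃ 1  2*  3  4  5  6  7                ┃
┃ 8  9 10 11 12 13 14                 ┃
┃15 16 17 18 19* 20 21                ┃
┃22 23 24* 25 26 27 28                ┃
┃29 30*                               ┃
┃                                     ┃
┃                                     ┃
┃                                     ┃
┗━━━━━━━━━━━━━━━━━━━━━━━━━━━━━━━━━━━━━┛
                ┃                    ┃ 


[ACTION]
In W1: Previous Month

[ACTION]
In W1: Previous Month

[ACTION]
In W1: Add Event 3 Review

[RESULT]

┃ CalendarWidget                      ┃
┠─────────────────────────────────────┨
┃            September 2027           ┃
┃Mo Tu We Th Fr Sa Su                 ┃
┃       1  2  3*  4  5                ┃
┃ 6  7  8  9 10 11 12                 ┃
┃13 14 15 16 17 18 19                 ┃
┃20 21 22 23 24 25 26                 ┃
┃27 28 29 30                          ┃
┃                                     ┃
┃                                     ┃
┃                                     ┃
┗━━━━━━━━━━━━━━━━━━━━━━━━━━━━━━━━━━━━━┛
                ┃                    ┃ 


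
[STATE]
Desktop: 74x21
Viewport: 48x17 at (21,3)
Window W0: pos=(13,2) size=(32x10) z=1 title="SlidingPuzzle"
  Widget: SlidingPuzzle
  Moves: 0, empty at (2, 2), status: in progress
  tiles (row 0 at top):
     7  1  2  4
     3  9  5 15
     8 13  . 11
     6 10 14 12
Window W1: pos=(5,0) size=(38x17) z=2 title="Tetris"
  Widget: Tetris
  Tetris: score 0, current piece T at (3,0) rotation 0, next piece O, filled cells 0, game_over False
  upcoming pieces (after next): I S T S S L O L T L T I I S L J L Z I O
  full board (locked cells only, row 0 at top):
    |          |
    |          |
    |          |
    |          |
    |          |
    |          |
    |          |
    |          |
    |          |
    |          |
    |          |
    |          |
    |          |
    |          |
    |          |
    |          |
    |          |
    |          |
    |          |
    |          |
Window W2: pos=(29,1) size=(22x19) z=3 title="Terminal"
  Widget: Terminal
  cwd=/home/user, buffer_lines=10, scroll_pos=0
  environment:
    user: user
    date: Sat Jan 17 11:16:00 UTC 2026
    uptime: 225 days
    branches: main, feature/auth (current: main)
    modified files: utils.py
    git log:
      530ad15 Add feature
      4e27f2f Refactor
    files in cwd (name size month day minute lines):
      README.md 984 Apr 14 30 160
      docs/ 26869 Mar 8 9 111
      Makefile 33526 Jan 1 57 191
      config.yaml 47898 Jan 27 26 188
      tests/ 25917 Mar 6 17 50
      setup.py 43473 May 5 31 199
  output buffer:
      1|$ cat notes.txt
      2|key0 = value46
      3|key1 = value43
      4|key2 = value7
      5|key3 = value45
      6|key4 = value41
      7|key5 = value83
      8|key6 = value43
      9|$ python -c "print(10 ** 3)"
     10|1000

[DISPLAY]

:       ┠────────────────────┨                  
        ┃$ cat notes.txt     ┃                  
        ┃key0 = value46      ┃                  
        ┃key1 = value43      ┃                  
        ┃key2 = value7       ┃                  
        ┃key3 = value45      ┃                  
e:      ┃key4 = value41      ┃                  
        ┃key5 = value83      ┃                  
        ┃key6 = value43      ┃                  
        ┃$ python -c "print(1┃                  
        ┃1000                ┃                  
        ┃$ █                 ┃                  
        ┃                    ┃                  
━━━━━━━━┃                    ┃                  
        ┃                    ┃                  
        ┃                    ┃                  
        ┗━━━━━━━━━━━━━━━━━━━━┛                  


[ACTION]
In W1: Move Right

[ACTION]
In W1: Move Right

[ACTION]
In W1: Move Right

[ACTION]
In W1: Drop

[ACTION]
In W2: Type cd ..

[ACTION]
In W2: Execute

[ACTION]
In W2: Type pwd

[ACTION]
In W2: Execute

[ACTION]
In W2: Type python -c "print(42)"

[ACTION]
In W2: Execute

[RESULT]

:       ┠────────────────────┨                  
        ┃key1 = value43      ┃                  
        ┃key2 = value7       ┃                  
        ┃key3 = value45      ┃                  
        ┃key4 = value41      ┃                  
        ┃key5 = value83      ┃                  
e:      ┃key6 = value43      ┃                  
        ┃$ python -c "print(1┃                  
        ┃1000                ┃                  
        ┃$ cd ..             ┃                  
        ┃                    ┃                  
        ┃$ pwd               ┃                  
        ┃/home               ┃                  
━━━━━━━━┃$ python -c "print(4┃                  
        ┃42                  ┃                  
        ┃$ █                 ┃                  
        ┗━━━━━━━━━━━━━━━━━━━━┛                  
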